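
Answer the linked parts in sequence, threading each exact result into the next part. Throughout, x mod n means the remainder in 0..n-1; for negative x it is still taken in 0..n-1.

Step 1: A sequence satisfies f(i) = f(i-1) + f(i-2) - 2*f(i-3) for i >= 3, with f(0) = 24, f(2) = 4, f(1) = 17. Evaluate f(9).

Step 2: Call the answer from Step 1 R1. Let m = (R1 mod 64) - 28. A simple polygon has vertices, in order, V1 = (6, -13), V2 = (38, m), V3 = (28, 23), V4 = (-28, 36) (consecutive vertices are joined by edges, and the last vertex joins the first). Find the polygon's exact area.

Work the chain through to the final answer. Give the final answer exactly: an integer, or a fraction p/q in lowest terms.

Step 1: f(3) = 1*(4) + 1*(17) - 2*(24) = -27; iterating: f(3)=-27, f(4)=-57, f(5)=-92, f(6)=-95, f(7)=-73, f(8)=16, f(9)=133; answer 133
Step 2: R1 = 133; m = -23; cross terms: (6*-23 - 38*-13)=356, (38*23 - 28*-23)=1518, (28*36 - -28*23)=1652, (-28*-13 - 6*36)=148; twice the area = |3674| = 3674; area = 1837; answer 1837

1837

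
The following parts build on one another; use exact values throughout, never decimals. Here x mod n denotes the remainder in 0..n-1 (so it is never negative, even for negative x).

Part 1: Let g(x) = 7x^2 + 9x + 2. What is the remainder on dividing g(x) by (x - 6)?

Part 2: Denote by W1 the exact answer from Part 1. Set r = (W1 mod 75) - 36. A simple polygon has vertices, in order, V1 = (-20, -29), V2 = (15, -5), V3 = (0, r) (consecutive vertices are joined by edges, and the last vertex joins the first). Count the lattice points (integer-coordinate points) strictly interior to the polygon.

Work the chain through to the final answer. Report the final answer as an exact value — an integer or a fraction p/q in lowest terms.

Part 1: remainder = value at the root: 7*(6)^2 + 9*(6)^1 + 2 = (252) + (54) + (2) = 308; answer 308
Part 2: W1 = 308; r = -28; cross terms: (-20*-5 - 15*-29)=535, (15*-28 - 0*-5)=-420, (0*-29 - -20*-28)=-560; twice the area = |-445| = 445; area = 445/2; boundary points = 1 + 1 + 1 = 3; strictly interior points = area - boundary/2 + 1 = 222; answer 222

222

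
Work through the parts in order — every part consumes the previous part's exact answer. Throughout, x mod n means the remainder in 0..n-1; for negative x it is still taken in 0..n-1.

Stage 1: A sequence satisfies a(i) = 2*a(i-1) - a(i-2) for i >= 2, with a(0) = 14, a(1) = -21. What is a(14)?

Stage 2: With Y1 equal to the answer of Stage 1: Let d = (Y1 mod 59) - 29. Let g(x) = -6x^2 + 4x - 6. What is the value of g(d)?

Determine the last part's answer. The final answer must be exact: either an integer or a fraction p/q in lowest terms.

Stage 1: a(2) = 2*(-21) - 1*(14) = -56; iterating: a(2)=-56, a(3)=-91, a(4)=-126, a(5)=-161, a(6)=-196, a(7)=-231, a(8)=-266, a(9)=-301, a(10)=-336, a(11)=-371, a(12)=-406, a(13)=-441, a(14)=-476; answer -476
Stage 2: Y1 = -476; d = 26; -6*(26)^2 + 4*(26)^1 - 6 = (-4056) + (104) + (-6) = -3958; answer -3958

-3958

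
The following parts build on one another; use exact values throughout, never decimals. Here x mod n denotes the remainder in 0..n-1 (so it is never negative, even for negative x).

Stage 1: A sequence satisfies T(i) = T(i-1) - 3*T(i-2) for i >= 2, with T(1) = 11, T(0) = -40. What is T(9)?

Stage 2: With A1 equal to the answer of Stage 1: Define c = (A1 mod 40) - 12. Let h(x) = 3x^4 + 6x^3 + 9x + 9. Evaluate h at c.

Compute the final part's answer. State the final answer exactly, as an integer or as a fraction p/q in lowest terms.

Stage 1: T(2) = 1*(11) - 3*(-40) = 131; iterating: T(2)=131, T(3)=98, T(4)=-295, T(5)=-589, T(6)=296, T(7)=2063, T(8)=1175, T(9)=-5014; answer -5014
Stage 2: A1 = -5014; c = 14; 3*(14)^4 + 6*(14)^3 + 9*(14)^1 + 9 = (115248) + (16464) + (126) + (9) = 131847; answer 131847

131847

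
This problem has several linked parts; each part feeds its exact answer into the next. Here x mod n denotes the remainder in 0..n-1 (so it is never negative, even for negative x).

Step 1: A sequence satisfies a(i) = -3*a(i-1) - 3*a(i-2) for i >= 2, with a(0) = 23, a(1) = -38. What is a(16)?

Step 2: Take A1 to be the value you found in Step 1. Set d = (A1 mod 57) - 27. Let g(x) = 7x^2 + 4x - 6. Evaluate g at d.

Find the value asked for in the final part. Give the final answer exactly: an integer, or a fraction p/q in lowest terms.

2190

Step 1: a(2) = -3*(-38) - 3*(23) = 45; iterating: a(2)=45, a(3)=-21, a(4)=-72, a(5)=279, a(6)=-621, a(7)=1026, a(8)=-1215, a(9)=567, a(10)=1944, a(11)=-7533, a(12)=16767, a(13)=-27702, a(14)=32805, a(15)=-15309, a(16)=-52488; answer -52488
Step 2: A1 = -52488; d = -18; 7*(-18)^2 + 4*(-18)^1 - 6 = (2268) + (-72) + (-6) = 2190; answer 2190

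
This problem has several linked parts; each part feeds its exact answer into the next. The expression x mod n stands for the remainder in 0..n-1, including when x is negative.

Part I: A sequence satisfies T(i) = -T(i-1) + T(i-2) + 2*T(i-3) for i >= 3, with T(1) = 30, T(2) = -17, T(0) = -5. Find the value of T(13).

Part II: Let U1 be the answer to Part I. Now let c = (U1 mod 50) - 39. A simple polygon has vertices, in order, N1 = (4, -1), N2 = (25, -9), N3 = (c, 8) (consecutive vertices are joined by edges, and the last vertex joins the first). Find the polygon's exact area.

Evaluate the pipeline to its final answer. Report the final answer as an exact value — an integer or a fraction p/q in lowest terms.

181/2

Part I: T(3) = -1*(-17) + 1*(30) + 2*(-5) = 37; iterating: T(3)=37, T(4)=6, T(5)=-3, T(6)=83, T(7)=-74, T(8)=151, T(9)=-59, T(10)=62, T(11)=181, T(12)=-237, T(13)=542; answer 542
Part II: U1 = 542; c = 3; cross terms: (4*-9 - 25*-1)=-11, (25*8 - 3*-9)=227, (3*-1 - 4*8)=-35; twice the area = |181| = 181; area = 181/2; answer 181/2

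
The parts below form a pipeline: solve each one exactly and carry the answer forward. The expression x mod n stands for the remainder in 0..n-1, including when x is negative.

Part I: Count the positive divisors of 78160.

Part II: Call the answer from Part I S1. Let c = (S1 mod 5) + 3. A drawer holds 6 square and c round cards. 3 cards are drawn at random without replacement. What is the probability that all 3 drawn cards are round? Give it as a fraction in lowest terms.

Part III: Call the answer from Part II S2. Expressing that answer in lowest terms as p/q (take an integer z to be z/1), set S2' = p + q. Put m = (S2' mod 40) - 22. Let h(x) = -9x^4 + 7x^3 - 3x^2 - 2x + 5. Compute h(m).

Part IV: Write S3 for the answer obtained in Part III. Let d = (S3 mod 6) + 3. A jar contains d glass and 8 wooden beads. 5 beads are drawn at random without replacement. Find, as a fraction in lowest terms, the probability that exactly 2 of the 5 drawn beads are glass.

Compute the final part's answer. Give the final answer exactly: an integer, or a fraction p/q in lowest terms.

56/143

Part I: 78160 = 2^4 * 5 * 977; number of divisors = (4+1) * (1+1) * (1+1) = 20; answer 20
Part II: S1 = 20; c = 3; total draws C(9,3) = 84; favorable C(3,3) = 1; P = 1/84; answer 1/84
Part III: S2 = 1/84; threaded value p + q = 85; m = -17; -9*(-17)^4 + 7*(-17)^3 - 3*(-17)^2 - 2*(-17)^1 + 5 = (-751689) + (-34391) + (-867) + (34) + (5) = -786908; answer -786908
Part IV: S3 = -786908; d = 7; total draws C(15,5) = 3003; favorable C(7,2)*C(8,3) = 1176; P = 56/143; answer 56/143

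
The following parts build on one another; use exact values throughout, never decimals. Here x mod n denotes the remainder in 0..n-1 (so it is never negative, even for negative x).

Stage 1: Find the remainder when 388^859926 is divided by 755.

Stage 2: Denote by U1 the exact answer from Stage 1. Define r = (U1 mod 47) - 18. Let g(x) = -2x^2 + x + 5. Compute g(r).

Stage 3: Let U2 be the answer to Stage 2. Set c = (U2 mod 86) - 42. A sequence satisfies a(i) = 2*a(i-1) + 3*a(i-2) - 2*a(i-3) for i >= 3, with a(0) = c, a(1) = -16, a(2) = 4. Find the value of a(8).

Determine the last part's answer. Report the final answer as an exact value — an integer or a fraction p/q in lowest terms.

-9784

Stage 1: squarings mod 755: 388^1=388, 388^2=299, 388^4=311, 388^8=81, 388^16=521, 388^32=396, 388^64=531, 388^128=346, 388^256=426, 388^512=276, 388^1024=676, 388^2048=201, 388^4096=386, 388^8192=261, 388^16384=171, 388^32768=551, 388^65536=91, 388^131072=731, 388^262144=576, 388^524288=331; 388^859926 = 388^2 * 388^4 * 388^16 * 388^256 * 388^512 * 388^1024 * 388^2048 * 388^4096 * 388^65536 * 388^262144 * 388^524288 = 539 (mod 755); answer 539
Stage 2: U1 = 539; r = 4; -2*(4)^2 + 1*(4)^1 + 5 = (-32) + (4) + (5) = -23; answer -23
Stage 3: U2 = -23; c = 21; a(3) = 2*(4) + 3*(-16) - 2*(21) = -82; iterating: a(3)=-82, a(4)=-120, a(5)=-494, a(6)=-1184, a(7)=-3610, a(8)=-9784; answer -9784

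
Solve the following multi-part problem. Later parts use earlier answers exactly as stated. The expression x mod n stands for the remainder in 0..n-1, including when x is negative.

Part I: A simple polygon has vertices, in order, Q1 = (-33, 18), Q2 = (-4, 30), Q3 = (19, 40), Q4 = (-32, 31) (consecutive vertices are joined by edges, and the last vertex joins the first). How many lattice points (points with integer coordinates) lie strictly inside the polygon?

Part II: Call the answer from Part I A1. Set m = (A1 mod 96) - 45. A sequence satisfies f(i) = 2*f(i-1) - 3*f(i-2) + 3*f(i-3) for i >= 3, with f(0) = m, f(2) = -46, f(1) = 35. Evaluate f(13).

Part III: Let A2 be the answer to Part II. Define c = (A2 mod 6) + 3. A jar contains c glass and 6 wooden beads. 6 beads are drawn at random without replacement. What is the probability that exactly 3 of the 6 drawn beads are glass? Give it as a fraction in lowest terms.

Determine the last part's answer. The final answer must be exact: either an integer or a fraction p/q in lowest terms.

Part I: cross terms: (-33*30 - -4*18)=-918, (-4*40 - 19*30)=-730, (19*31 - -32*40)=1869, (-32*18 - -33*31)=447; twice the area = |668| = 668; area = 334; boundary points = 1 + 1 + 3 + 1 = 6; strictly interior points = area - boundary/2 + 1 = 332; answer 332
Part II: A1 = 332; m = -1; f(3) = 2*(-46) - 3*(35) + 3*(-1) = -200; iterating: f(3)=-200, f(4)=-157, f(5)=148, f(6)=167, f(7)=-581, f(8)=-1219, f(9)=-194, f(10)=1526, f(11)=-23, f(12)=-5206, f(13)=-5765; answer -5765
Part III: A2 = -5765; c = 4; total draws C(10,6) = 210; favorable C(4,3)*C(6,3) = 80; P = 8/21; answer 8/21

8/21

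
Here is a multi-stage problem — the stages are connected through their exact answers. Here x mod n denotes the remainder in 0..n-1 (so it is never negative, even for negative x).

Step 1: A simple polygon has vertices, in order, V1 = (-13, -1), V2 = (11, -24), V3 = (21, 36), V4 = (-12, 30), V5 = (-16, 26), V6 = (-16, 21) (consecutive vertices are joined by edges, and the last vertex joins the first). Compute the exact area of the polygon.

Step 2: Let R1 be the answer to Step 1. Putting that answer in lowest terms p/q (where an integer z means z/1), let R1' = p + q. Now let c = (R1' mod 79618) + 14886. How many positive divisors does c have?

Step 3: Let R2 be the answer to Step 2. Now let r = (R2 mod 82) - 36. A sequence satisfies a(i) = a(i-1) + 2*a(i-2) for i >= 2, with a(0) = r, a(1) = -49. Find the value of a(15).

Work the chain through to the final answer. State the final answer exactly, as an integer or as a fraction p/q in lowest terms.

-841043

Step 1: cross terms: (-13*-24 - 11*-1)=323, (11*36 - 21*-24)=900, (21*30 - -12*36)=1062, (-12*26 - -16*30)=168, (-16*21 - -16*26)=80, (-16*-1 - -13*21)=289; twice the area = |2822| = 2822; area = 1411; answer 1411
Step 2: R1 = 1411; threaded value p + q = 1412; c = 16298; 16298 = 2 * 29 * 281; number of divisors = (1+1) * (1+1) * (1+1) = 8; answer 8
Step 3: R2 = 8; r = -28; a(2) = 1*(-49) + 2*(-28) = -105; iterating: a(2)=-105, a(3)=-203, a(4)=-413, a(5)=-819, a(6)=-1645, a(7)=-3283, a(8)=-6573, a(9)=-13139, a(10)=-26285, a(11)=-52563, a(12)=-105133, a(13)=-210259, a(14)=-420525, a(15)=-841043; answer -841043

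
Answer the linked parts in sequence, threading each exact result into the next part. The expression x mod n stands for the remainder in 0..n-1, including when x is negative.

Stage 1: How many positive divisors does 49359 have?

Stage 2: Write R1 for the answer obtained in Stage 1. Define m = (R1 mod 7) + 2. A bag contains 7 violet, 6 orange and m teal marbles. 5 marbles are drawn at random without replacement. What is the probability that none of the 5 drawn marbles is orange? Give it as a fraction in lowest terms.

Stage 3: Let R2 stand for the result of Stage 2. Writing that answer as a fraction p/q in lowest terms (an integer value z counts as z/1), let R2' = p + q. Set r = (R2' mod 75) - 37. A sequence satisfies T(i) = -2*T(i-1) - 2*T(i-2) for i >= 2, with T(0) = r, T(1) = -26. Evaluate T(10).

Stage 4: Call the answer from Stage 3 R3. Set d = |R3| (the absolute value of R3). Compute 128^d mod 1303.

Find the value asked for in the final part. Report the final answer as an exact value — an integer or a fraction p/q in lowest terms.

270

Stage 1: 49359 = 3 * 16453; number of divisors = (1+1) * (1+1) = 4; answer 4
Stage 2: R1 = 4; m = 6; total draws C(19,5) = 11628; favorable C(13,5) = 1287; P = 143/1292; answer 143/1292
Stage 3: R2 = 143/1292; threaded value p + q = 1435; r = -27; T(2) = -2*(-26) - 2*(-27) = 106; iterating: T(2)=106, T(3)=-160, T(4)=108, T(5)=104, T(6)=-424, T(7)=640, T(8)=-432, T(9)=-416, T(10)=1696; answer 1696
Stage 4: R3 = 1696; d = 1696; squarings mod 1303: 128^1=128, 128^2=748, 128^4=517, 128^8=174, 128^16=307, 128^32=433, 128^64=1160, 128^128=904, 128^256=235, 128^512=499, 128^1024=128; 128^1696 = 128^32 * 128^128 * 128^512 * 128^1024 = 270 (mod 1303); answer 270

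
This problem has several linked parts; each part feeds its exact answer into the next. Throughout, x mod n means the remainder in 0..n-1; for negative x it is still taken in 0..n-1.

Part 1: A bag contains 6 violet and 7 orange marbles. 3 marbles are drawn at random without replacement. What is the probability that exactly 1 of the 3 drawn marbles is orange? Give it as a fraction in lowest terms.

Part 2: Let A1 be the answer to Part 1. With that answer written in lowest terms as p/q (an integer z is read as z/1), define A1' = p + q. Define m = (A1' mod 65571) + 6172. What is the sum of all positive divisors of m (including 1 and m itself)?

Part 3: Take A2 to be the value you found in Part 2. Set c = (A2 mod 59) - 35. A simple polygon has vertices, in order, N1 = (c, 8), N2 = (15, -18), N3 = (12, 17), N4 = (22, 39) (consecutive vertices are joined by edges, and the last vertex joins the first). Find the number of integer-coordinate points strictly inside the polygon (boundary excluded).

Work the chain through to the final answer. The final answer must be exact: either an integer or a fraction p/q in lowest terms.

Part 1: total draws C(13,3) = 286; favorable C(7,1)*C(6,2) = 105; P = 105/286; answer 105/286
Part 2: A1 = 105/286; threaded value p + q = 391; m = 6563; 6563 is prime, so its only divisors are 1 and 6563; sigma = 1 + 6563 = 6564; answer 6564
Part 3: A2 = 6564; c = -20; cross terms: (-20*-18 - 15*8)=240, (15*17 - 12*-18)=471, (12*39 - 22*17)=94, (22*8 - -20*39)=956; twice the area = |1761| = 1761; area = 1761/2; boundary points = 1 + 1 + 2 + 1 = 5; strictly interior points = area - boundary/2 + 1 = 879; answer 879

879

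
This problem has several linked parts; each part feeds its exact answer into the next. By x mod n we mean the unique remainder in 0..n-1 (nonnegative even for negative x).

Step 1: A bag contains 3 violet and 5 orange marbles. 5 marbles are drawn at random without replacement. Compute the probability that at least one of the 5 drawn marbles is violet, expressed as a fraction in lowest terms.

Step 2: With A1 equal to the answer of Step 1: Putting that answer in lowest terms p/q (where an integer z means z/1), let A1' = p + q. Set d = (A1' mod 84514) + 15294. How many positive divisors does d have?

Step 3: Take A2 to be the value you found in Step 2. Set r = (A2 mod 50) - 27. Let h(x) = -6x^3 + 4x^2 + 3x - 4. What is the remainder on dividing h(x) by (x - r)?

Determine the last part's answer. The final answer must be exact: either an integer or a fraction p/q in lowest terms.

Step 1: total draws C(8,5) = 56; complement C(5,5) = 1; favorable 56 - 1 = 55; P = 55/56; answer 55/56
Step 2: A1 = 55/56; threaded value p + q = 111; d = 15405; 15405 = 3 * 5 * 13 * 79; number of divisors = (1+1) * (1+1) * (1+1) * (1+1) = 16; answer 16
Step 3: A2 = 16; r = -11; remainder = value at the root: -6*(-11)^3 + 4*(-11)^2 + 3*(-11)^1 - 4 = (7986) + (484) + (-33) + (-4) = 8433; answer 8433

8433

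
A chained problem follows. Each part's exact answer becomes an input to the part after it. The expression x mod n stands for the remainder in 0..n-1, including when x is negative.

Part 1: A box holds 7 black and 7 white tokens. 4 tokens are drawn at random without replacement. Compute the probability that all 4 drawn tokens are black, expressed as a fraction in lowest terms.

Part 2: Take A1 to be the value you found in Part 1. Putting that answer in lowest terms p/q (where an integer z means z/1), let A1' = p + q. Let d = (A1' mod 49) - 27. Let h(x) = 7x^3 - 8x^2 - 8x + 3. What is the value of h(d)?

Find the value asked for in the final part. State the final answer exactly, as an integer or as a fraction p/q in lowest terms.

-128229

Part 1: total draws C(14,4) = 1001; favorable C(7,4) = 35; P = 5/143; answer 5/143
Part 2: A1 = 5/143; threaded value p + q = 148; d = -26; 7*(-26)^3 - 8*(-26)^2 - 8*(-26)^1 + 3 = (-123032) + (-5408) + (208) + (3) = -128229; answer -128229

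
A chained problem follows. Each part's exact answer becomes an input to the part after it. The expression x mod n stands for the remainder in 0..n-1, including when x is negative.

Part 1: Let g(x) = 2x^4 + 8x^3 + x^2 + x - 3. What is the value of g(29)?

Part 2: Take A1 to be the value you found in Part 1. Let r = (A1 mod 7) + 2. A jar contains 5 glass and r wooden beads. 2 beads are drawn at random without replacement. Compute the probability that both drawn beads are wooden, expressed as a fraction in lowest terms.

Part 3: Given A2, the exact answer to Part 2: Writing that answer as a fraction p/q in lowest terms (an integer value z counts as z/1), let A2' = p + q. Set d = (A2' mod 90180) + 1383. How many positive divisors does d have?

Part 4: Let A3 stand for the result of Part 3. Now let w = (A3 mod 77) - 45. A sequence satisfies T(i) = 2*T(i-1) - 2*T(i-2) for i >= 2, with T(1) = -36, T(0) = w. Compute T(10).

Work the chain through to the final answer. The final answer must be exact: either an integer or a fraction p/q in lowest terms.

32

Part 1: 2*(29)^4 + 8*(29)^3 + 1*(29)^2 + 1*(29)^1 - 3 = (1414562) + (195112) + (841) + (29) + (-3) = 1610541; answer 1610541
Part 2: A1 = 1610541; r = 4; total draws C(9,2) = 36; favorable C(4,2) = 6; P = 1/6; answer 1/6
Part 3: A2 = 1/6; threaded value p + q = 7; d = 1390; 1390 = 2 * 5 * 139; number of divisors = (1+1) * (1+1) * (1+1) = 8; answer 8
Part 4: A3 = 8; w = -37; T(2) = 2*(-36) - 2*(-37) = 2; iterating: T(2)=2, T(3)=76, T(4)=148, T(5)=144, T(6)=-8, T(7)=-304, T(8)=-592, T(9)=-576, T(10)=32; answer 32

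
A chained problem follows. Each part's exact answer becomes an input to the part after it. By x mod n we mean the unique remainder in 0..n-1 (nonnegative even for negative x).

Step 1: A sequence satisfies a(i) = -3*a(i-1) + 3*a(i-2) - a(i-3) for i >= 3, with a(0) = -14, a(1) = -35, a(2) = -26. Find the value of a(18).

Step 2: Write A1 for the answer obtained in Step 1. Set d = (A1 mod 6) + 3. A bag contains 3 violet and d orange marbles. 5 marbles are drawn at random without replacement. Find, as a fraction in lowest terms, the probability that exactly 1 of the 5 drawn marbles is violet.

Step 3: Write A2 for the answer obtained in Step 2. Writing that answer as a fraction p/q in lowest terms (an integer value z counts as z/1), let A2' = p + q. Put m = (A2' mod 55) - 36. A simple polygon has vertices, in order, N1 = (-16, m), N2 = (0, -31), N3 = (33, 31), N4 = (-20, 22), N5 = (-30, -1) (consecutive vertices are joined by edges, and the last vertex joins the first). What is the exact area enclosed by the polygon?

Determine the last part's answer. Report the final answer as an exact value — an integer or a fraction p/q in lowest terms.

Step 1: a(3) = -3*(-26) + 3*(-35) - 1*(-14) = -13; iterating: a(3)=-13, a(4)=-4, a(5)=-1, a(6)=4, a(7)=-11, a(8)=46, a(9)=-175, a(10)=674, a(11)=-2593, a(12)=9976, a(13)=-38381, a(14)=147664, a(15)=-568111, a(16)=2185706, a(17)=-8409115, a(18)=32352574; answer 32352574
Step 2: A1 = 32352574; d = 7; total draws C(10,5) = 252; favorable C(3,1)*C(7,4) = 105; P = 5/12; answer 5/12
Step 3: A2 = 5/12; threaded value p + q = 17; m = -19; cross terms: (-16*-31 - 0*-19)=496, (0*31 - 33*-31)=1023, (33*22 - -20*31)=1346, (-20*-1 - -30*22)=680, (-30*-19 - -16*-1)=554; twice the area = |4099| = 4099; area = 4099/2; answer 4099/2

4099/2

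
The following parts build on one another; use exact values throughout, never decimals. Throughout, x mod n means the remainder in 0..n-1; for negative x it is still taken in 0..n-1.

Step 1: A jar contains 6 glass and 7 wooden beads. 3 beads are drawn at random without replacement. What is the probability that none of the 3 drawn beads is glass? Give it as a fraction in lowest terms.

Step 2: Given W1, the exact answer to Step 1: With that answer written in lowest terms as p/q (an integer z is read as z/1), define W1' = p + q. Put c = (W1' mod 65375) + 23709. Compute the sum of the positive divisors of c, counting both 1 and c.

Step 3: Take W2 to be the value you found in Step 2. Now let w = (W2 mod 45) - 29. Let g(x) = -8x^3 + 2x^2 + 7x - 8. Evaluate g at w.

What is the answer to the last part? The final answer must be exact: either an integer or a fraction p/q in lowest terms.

Step 1: total draws C(13,3) = 286; favorable C(7,3) = 35; P = 35/286; answer 35/286
Step 2: W1 = 35/286; threaded value p + q = 321; c = 24030; 24030 = 2 * 3^3 * 5 * 89; sigma = (1 + 2) * (1 + 3 + 9 + 27) * (1 + 5) * (1 + 89) = 3 * 40 * 6 * 90 = 64800; answer 64800
Step 3: W2 = 64800; w = -29; -8*(-29)^3 + 2*(-29)^2 + 7*(-29)^1 - 8 = (195112) + (1682) + (-203) + (-8) = 196583; answer 196583

196583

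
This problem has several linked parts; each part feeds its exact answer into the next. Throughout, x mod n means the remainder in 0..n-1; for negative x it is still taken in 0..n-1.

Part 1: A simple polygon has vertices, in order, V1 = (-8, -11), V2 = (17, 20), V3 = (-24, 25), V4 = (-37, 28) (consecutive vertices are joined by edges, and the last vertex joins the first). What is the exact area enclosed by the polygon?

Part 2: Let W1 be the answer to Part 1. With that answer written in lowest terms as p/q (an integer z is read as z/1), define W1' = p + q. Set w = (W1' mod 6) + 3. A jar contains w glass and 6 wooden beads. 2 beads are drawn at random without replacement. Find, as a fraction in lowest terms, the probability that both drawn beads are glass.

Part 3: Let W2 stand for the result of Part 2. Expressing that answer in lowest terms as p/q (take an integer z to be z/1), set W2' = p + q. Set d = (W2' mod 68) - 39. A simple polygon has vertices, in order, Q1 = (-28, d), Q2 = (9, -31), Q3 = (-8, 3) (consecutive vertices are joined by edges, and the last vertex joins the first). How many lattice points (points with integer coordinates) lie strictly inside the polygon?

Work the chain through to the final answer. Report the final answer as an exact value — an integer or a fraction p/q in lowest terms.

Part 1: cross terms: (-8*20 - 17*-11)=27, (17*25 - -24*20)=905, (-24*28 - -37*25)=253, (-37*-11 - -8*28)=631; twice the area = |1816| = 1816; area = 908; answer 908
Part 2: W1 = 908; threaded value p + q = 909; w = 6; total draws C(12,2) = 66; favorable C(6,2) = 15; P = 5/22; answer 5/22
Part 3: W2 = 5/22; threaded value p + q = 27; d = -12; cross terms: (-28*-31 - 9*-12)=976, (9*3 - -8*-31)=-221, (-8*-12 - -28*3)=180; twice the area = |935| = 935; area = 935/2; boundary points = 1 + 17 + 5 = 23; strictly interior points = area - boundary/2 + 1 = 457; answer 457

457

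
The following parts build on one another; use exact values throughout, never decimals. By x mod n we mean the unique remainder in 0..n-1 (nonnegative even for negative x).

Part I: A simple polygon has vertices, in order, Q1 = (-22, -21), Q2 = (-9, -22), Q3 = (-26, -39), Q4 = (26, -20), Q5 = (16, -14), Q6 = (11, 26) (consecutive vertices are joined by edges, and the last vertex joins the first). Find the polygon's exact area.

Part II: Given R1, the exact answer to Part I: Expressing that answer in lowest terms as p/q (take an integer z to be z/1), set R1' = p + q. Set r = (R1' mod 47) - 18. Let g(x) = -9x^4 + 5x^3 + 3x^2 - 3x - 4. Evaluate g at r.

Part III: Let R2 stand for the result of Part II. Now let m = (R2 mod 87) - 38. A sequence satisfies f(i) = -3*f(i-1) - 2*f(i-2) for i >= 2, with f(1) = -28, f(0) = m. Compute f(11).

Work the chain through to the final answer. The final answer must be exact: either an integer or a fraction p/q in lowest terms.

-118696

Part I: cross terms: (-22*-22 - -9*-21)=295, (-9*-39 - -26*-22)=-221, (-26*-20 - 26*-39)=1534, (26*-14 - 16*-20)=-44, (16*26 - 11*-14)=570, (11*-21 - -22*26)=341; twice the area = |2475| = 2475; area = 2475/2; answer 2475/2
Part II: R1 = 2475/2; threaded value p + q = 2477; r = 15; -9*(15)^4 + 5*(15)^3 + 3*(15)^2 - 3*(15)^1 - 4 = (-455625) + (16875) + (675) + (-45) + (-4) = -438124; answer -438124
Part III: R2 = -438124; m = -30; f(2) = -3*(-28) - 2*(-30) = 144; iterating: f(2)=144, f(3)=-376, f(4)=840, f(5)=-1768, f(6)=3624, f(7)=-7336, f(8)=14760, f(9)=-29608, f(10)=59304, f(11)=-118696; answer -118696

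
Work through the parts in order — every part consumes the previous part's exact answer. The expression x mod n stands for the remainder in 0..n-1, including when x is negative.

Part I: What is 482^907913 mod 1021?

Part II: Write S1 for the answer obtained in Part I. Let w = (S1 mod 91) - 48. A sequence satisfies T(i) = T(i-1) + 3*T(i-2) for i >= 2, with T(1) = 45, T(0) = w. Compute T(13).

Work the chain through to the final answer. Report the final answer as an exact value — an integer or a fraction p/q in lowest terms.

Part I: squarings mod 1021: 482^1=482, 482^2=557, 482^4=886, 482^8=868, 482^16=947, 482^32=371, 482^64=827, 482^128=880, 482^256=482, 482^512=557, 482^1024=886, 482^2048=868, 482^4096=947, 482^8192=371, 482^16384=827, 482^32768=880, 482^65536=482, 482^131072=557, 482^262144=886, 482^524288=868; 482^907913 = 482^1 * 482^8 * 482^128 * 482^512 * 482^2048 * 482^4096 * 482^16384 * 482^32768 * 482^65536 * 482^262144 * 482^524288 = 946 (mod 1021); answer 946
Part II: S1 = 946; w = -12; T(2) = 1*(45) + 3*(-12) = 9; iterating: T(2)=9, T(3)=144, T(4)=171, T(5)=603, T(6)=1116, T(7)=2925, T(8)=6273, T(9)=15048, T(10)=33867, T(11)=79011, T(12)=180612, T(13)=417645; answer 417645

417645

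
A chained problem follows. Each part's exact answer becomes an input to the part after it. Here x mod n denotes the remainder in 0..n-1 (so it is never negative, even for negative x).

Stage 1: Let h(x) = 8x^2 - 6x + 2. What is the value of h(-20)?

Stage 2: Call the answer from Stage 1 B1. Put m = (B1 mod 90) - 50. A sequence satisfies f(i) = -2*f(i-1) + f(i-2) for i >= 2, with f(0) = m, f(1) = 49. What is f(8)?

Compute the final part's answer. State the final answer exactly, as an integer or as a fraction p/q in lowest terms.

-14584

Stage 1: 8*(-20)^2 - 6*(-20)^1 + 2 = (3200) + (120) + (2) = 3322; answer 3322
Stage 2: B1 = 3322; m = 32; f(2) = -2*(49) + 1*(32) = -66; iterating: f(2)=-66, f(3)=181, f(4)=-428, f(5)=1037, f(6)=-2502, f(7)=6041, f(8)=-14584; answer -14584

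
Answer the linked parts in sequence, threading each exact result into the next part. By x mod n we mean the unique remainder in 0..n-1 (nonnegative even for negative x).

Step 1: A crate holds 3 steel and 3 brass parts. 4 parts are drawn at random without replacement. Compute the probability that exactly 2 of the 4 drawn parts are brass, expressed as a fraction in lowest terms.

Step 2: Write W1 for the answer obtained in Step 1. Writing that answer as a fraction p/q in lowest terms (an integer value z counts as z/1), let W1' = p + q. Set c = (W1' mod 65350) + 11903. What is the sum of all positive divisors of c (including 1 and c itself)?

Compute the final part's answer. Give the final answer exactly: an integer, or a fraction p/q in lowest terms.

12232

Step 1: total draws C(6,4) = 15; favorable C(3,2)*C(3,2) = 9; P = 3/5; answer 3/5
Step 2: W1 = 3/5; threaded value p + q = 8; c = 11911; 11911 = 43 * 277; sigma = (1 + 43) * (1 + 277) = 44 * 278 = 12232; answer 12232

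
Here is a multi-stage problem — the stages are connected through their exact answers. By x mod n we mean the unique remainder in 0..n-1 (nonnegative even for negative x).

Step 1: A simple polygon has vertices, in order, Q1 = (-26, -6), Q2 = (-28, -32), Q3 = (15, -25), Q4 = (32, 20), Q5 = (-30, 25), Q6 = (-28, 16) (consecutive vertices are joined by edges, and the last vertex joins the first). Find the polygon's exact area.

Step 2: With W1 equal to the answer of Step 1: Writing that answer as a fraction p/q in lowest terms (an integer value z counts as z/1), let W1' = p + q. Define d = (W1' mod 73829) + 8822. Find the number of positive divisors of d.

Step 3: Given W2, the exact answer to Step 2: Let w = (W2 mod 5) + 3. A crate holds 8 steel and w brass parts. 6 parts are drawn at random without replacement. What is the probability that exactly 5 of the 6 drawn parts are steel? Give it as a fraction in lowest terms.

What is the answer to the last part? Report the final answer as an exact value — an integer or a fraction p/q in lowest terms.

Step 1: cross terms: (-26*-32 - -28*-6)=664, (-28*-25 - 15*-32)=1180, (15*20 - 32*-25)=1100, (32*25 - -30*20)=1400, (-30*16 - -28*25)=220, (-28*-6 - -26*16)=584; twice the area = |5148| = 5148; area = 2574; answer 2574
Step 2: W1 = 2574; threaded value p + q = 2575; d = 11397; 11397 = 3 * 29 * 131; number of divisors = (1+1) * (1+1) * (1+1) = 8; answer 8
Step 3: W2 = 8; w = 6; total draws C(14,6) = 3003; favorable C(8,5)*C(6,1) = 336; P = 16/143; answer 16/143

16/143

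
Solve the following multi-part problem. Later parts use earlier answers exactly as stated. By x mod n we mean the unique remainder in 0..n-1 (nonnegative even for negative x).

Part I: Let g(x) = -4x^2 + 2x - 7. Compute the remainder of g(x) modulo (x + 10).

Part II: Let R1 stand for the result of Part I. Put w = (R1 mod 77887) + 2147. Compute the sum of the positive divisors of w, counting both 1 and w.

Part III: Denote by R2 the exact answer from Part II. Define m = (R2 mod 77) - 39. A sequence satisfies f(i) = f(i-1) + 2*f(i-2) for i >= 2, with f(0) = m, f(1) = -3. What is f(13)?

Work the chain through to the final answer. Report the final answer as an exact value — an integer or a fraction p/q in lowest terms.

Part I: remainder = value at the root: -4*(-10)^2 + 2*(-10)^1 - 7 = (-400) + (-20) + (-7) = -427; answer -427
Part II: R1 = -427; w = 79607; 79607 = 11 * 7237; sigma = (1 + 11) * (1 + 7237) = 12 * 7238 = 86856; answer 86856
Part III: R2 = 86856; m = -39; f(2) = 1*(-3) + 2*(-39) = -81; iterating: f(2)=-81, f(3)=-87, f(4)=-249, f(5)=-423, f(6)=-921, f(7)=-1767, f(8)=-3609, f(9)=-7143, f(10)=-14361, f(11)=-28647, f(12)=-57369, f(13)=-114663; answer -114663

-114663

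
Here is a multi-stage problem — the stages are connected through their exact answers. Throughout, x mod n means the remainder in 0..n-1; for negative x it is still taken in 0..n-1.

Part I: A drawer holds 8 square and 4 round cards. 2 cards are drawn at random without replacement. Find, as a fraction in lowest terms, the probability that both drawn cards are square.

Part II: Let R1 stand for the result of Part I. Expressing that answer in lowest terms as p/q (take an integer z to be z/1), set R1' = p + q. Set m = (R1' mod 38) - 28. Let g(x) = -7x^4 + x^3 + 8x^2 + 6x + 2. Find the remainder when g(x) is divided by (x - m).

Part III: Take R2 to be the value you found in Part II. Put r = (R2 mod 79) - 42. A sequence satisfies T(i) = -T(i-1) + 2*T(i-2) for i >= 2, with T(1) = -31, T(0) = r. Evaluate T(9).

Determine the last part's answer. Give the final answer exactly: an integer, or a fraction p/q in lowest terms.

-10061

Part I: total draws C(12,2) = 66; favorable C(8,2) = 28; P = 14/33; answer 14/33
Part II: R1 = 14/33; threaded value p + q = 47; m = -19; remainder = value at the root: -7*(-19)^4 + 1*(-19)^3 + 8*(-19)^2 + 6*(-19)^1 + 2 = (-912247) + (-6859) + (2888) + (-114) + (2) = -916330; answer -916330
Part III: R2 = -916330; r = 28; T(2) = -1*(-31) + 2*(28) = 87; iterating: T(2)=87, T(3)=-149, T(4)=323, T(5)=-621, T(6)=1267, T(7)=-2509, T(8)=5043, T(9)=-10061; answer -10061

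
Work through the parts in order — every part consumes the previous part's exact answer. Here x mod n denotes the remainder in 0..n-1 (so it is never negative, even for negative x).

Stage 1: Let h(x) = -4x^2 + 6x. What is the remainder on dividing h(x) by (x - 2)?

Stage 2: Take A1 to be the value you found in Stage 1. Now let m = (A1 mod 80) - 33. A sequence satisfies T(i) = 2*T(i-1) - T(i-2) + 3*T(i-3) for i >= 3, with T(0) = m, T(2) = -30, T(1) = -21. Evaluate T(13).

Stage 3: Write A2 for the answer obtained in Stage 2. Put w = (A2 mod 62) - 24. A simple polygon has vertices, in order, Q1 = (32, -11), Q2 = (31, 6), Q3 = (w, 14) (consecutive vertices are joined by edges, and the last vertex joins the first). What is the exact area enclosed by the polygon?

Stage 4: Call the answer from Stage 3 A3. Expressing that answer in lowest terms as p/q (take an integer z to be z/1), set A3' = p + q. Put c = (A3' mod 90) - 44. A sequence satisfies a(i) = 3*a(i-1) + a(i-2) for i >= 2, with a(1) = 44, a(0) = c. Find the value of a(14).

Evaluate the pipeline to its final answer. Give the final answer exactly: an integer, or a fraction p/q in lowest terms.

Stage 1: remainder = value at the root: -4*(2)^2 + 6*(2)^1 = (-16) + (12) = -4; answer -4
Stage 2: A1 = -4; m = 43; T(3) = 2*(-30) - 1*(-21) + 3*(43) = 90; iterating: T(3)=90, T(4)=147, T(5)=114, T(6)=351, T(7)=1029, T(8)=2049, T(9)=4122, T(10)=9282, T(11)=20589, T(12)=44262, T(13)=95781; answer 95781
Stage 3: A2 = 95781; w = 29; cross terms: (32*6 - 31*-11)=533, (31*14 - 29*6)=260, (29*-11 - 32*14)=-767; twice the area = |26| = 26; area = 13; answer 13
Stage 4: A3 = 13; threaded value p + q = 14; c = -30; a(2) = 3*(44) + 1*(-30) = 102; iterating: a(2)=102, a(3)=350, a(4)=1152, a(5)=3806, a(6)=12570, a(7)=41516, a(8)=137118, a(9)=452870, a(10)=1495728, a(11)=4940054, a(12)=16315890, a(13)=53887724, a(14)=177979062; answer 177979062

177979062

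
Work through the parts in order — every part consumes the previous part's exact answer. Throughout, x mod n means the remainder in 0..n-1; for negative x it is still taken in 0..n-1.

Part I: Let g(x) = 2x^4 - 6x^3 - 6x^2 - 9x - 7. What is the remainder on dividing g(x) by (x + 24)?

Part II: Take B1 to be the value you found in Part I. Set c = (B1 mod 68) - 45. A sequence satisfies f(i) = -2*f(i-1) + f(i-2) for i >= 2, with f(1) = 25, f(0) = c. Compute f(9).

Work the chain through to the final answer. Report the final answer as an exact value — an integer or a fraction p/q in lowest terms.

Part I: remainder = value at the root: 2*(-24)^4 - 6*(-24)^3 - 6*(-24)^2 - 9*(-24)^1 - 7 = (663552) + (82944) + (-3456) + (216) + (-7) = 743249; answer 743249
Part II: B1 = 743249; c = -36; f(2) = -2*(25) + 1*(-36) = -86; iterating: f(2)=-86, f(3)=197, f(4)=-480, f(5)=1157, f(6)=-2794, f(7)=6745, f(8)=-16284, f(9)=39313; answer 39313

39313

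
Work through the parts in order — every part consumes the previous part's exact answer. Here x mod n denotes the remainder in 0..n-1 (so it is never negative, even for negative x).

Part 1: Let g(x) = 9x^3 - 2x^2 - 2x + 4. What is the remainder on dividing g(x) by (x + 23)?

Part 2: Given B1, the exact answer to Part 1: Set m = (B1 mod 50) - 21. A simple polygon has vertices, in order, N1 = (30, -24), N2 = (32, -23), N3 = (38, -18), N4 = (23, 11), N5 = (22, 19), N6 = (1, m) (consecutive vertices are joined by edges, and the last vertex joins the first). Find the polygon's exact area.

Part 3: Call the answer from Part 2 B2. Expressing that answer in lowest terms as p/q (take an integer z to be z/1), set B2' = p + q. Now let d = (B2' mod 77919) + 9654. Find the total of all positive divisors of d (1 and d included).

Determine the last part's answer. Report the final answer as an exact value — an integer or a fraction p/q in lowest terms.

Part 1: remainder = value at the root: 9*(-23)^3 - 2*(-23)^2 - 2*(-23)^1 + 4 = (-109503) + (-1058) + (46) + (4) = -110511; answer -110511
Part 2: B1 = -110511; m = 18; cross terms: (30*-23 - 32*-24)=78, (32*-18 - 38*-23)=298, (38*11 - 23*-18)=832, (23*19 - 22*11)=195, (22*18 - 1*19)=377, (1*-24 - 30*18)=-564; twice the area = |1216| = 1216; area = 608; answer 608
Part 3: B2 = 608; threaded value p + q = 609; d = 10263; 10263 = 3 * 11 * 311; sigma = (1 + 3) * (1 + 11) * (1 + 311) = 4 * 12 * 312 = 14976; answer 14976

14976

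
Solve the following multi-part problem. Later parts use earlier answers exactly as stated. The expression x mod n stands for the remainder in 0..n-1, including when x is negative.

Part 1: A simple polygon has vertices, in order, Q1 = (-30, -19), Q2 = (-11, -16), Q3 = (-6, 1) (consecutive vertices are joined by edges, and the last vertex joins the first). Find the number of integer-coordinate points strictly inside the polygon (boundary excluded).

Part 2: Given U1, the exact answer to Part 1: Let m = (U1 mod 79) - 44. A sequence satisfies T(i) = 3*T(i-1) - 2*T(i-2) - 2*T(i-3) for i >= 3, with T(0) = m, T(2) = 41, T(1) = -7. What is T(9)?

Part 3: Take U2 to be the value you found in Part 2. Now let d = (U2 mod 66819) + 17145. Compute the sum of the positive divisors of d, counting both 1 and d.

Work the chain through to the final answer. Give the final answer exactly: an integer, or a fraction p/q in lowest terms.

134064

Part 1: cross terms: (-30*-16 - -11*-19)=271, (-11*1 - -6*-16)=-107, (-6*-19 - -30*1)=144; twice the area = |308| = 308; area = 154; boundary points = 1 + 1 + 4 = 6; strictly interior points = area - boundary/2 + 1 = 152; answer 152
Part 2: U1 = 152; m = 29; T(3) = 3*(41) - 2*(-7) - 2*(29) = 79; iterating: T(3)=79, T(4)=169, T(5)=267, T(6)=305, T(7)=43, T(8)=-1015, T(9)=-3741; answer -3741
Part 3: U2 = -3741; d = 80223; 80223 = 3 * 11^2 * 13 * 17; sigma = (1 + 3) * (1 + 11 + 121) * (1 + 13) * (1 + 17) = 4 * 133 * 14 * 18 = 134064; answer 134064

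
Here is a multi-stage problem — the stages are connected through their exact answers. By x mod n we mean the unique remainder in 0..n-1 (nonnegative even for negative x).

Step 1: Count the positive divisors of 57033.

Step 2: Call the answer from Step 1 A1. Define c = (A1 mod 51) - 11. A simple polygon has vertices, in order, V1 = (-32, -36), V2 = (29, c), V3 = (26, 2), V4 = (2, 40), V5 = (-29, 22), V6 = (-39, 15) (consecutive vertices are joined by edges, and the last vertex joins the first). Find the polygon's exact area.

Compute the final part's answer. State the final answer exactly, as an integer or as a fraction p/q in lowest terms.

5939/2

Step 1: 57033 = 3^2 * 6337; number of divisors = (2+1) * (1+1) = 6; answer 6
Step 2: A1 = 6; c = -5; cross terms: (-32*-5 - 29*-36)=1204, (29*2 - 26*-5)=188, (26*40 - 2*2)=1036, (2*22 - -29*40)=1204, (-29*15 - -39*22)=423, (-39*-36 - -32*15)=1884; twice the area = |5939| = 5939; area = 5939/2; answer 5939/2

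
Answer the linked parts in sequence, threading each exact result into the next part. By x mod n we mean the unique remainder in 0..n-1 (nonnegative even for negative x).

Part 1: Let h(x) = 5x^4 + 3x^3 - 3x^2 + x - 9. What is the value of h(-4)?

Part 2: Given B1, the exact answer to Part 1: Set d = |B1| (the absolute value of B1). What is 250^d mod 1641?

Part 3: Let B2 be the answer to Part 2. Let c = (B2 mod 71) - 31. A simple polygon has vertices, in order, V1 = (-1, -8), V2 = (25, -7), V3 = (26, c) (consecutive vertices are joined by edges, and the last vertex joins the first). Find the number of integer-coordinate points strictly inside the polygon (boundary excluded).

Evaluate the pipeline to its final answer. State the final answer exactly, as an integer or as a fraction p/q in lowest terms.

90

Part 1: 5*(-4)^4 + 3*(-4)^3 - 3*(-4)^2 + 1*(-4)^1 - 9 = (1280) + (-192) + (-48) + (-4) + (-9) = 1027; answer 1027
Part 2: B1 = 1027; d = 1027; squarings mod 1641: 250^1=250, 250^2=142, 250^4=472, 250^8=1249, 250^16=1051, 250^32=208, 250^64=598, 250^128=1507, 250^256=1546, 250^512=820, 250^1024=1231; 250^1027 = 250^1 * 250^2 * 250^1024 = 670 (mod 1641); answer 670
Part 3: B2 = 670; c = 0; cross terms: (-1*-7 - 25*-8)=207, (25*0 - 26*-7)=182, (26*-8 - -1*0)=-208; twice the area = |181| = 181; area = 181/2; boundary points = 1 + 1 + 1 = 3; strictly interior points = area - boundary/2 + 1 = 90; answer 90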